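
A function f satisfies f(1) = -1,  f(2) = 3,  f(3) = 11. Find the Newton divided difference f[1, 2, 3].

2

f[1,2] = (3 - (-1)) / (2 - 1) = 4
f[2,3] = (11 - 3) / (3 - 2) = 8
f[1,2,3] = (8 - 4) / (3 - 1) = 2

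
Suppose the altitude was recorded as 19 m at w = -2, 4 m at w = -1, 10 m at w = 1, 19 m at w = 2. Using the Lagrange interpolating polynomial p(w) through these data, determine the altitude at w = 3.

24

L_0(3) = (4)·(2)·(1)/[(-1)·(-3)·(-4)] = -2/3
L_1(3) = (5)·(2)·(1)/[(1)·(-2)·(-3)] = 5/3
L_2(3) = (5)·(4)·(1)/[(3)·(2)·(-1)] = -10/3
L_3(3) = (5)·(4)·(2)/[(4)·(3)·(1)] = 10/3
Sum: 19·(-2/3) + 4·(5/3) + 10·(-10/3) + 19·(10/3) = 24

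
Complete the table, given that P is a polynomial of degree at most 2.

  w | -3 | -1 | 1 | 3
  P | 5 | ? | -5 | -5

-5/3

The 3 known values determine P uniquely (degree ≤ 2).
Evaluate each Lagrange basis at w = -1:
L_0(-1) = (-2)·(-4)/[(-4)·(-6)] = 1/3
L_1(-1) = (2)·(-4)/[(4)·(-2)] = 1
L_2(-1) = (2)·(-2)/[(6)·(2)] = -1/3
Sum: 5·(1/3) + (-5)·(1) + (-5)·(-1/3) = -5/3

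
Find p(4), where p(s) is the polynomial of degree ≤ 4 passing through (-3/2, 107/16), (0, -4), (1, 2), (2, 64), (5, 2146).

908

Evaluate each Lagrange basis at s = 4:
L_0(4) = (4)·(3)·(2)·(-1)/[(-3/2)·(-5/2)·(-7/2)·(-13/2)] = -128/455
L_1(4) = (11/2)·(3)·(2)·(-1)/[(3/2)·(-1)·(-2)·(-5)] = 11/5
L_2(4) = (11/2)·(4)·(2)·(-1)/[(5/2)·(1)·(-1)·(-4)] = -22/5
L_3(4) = (11/2)·(4)·(3)·(-1)/[(7/2)·(2)·(1)·(-3)] = 22/7
L_4(4) = (11/2)·(4)·(3)·(2)/[(13/2)·(5)·(4)·(3)] = 22/65
Sum: 107/16·(-128/455) + (-4)·(11/5) + 2·(-22/5) + 64·(22/7) + 2146·(22/65) = 908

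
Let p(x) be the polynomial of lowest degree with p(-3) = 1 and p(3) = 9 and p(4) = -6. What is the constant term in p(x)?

Build the Lagrange basis polynomials:
L_0(x) = (x - 3)(x - 4) / [42] = (1/42)x^2 - (1/6)x + 2/7
L_1(x) = (x + 3)(x - 4) / [-6] = -(1/6)x^2 + (1/6)x + 2
L_2(x) = (x + 3)(x - 3) / [7] = (1/7)x^2 - 9/7
p(x) = 1·L_0 + 9·L_1 + (-6)·L_2
Only the constant term is needed; take it from each L_i and combine:
1·(2/7) + 9·(2) + (-6)·(-9/7) = 26

26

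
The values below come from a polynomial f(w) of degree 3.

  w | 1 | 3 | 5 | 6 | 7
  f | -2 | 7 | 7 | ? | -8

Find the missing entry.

The 4 known values determine f uniquely (degree ≤ 3).
Evaluate each Lagrange basis at w = 6:
L_0(6) = (3)·(1)·(-1)/[(-2)·(-4)·(-6)] = 1/16
L_1(6) = (5)·(1)·(-1)/[(2)·(-2)·(-4)] = -5/16
L_2(6) = (5)·(3)·(-1)/[(4)·(2)·(-2)] = 15/16
L_3(6) = (5)·(3)·(1)/[(6)·(4)·(2)] = 5/16
Sum: (-2)·(1/16) + 7·(-5/16) + 7·(15/16) + (-8)·(5/16) = 7/4

7/4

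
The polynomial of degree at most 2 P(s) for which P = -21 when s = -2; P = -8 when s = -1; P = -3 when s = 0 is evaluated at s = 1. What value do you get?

-6

Evaluate each Lagrange basis at s = 1:
L_0(1) = (2)·(1)/[(-1)·(-2)] = 1
L_1(1) = (3)·(1)/[(1)·(-1)] = -3
L_2(1) = (3)·(2)/[(2)·(1)] = 3
Sum: (-21)·(1) + (-8)·(-3) + (-3)·(3) = -6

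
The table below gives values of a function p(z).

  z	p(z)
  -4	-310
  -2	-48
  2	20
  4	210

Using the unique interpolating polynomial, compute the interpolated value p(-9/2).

-1727/4

Evaluate each Lagrange basis at z = -9/2:
L_0(-9/2) = (-5/2)·(-13/2)·(-17/2)/[(-2)·(-6)·(-8)] = 1105/768
L_1(-9/2) = (-1/2)·(-13/2)·(-17/2)/[(2)·(-4)·(-6)] = -221/384
L_2(-9/2) = (-1/2)·(-5/2)·(-17/2)/[(6)·(4)·(-2)] = 85/384
L_3(-9/2) = (-1/2)·(-5/2)·(-13/2)/[(8)·(6)·(2)] = -65/768
Sum: (-310)·(1105/768) + (-48)·(-221/384) + 20·(85/384) + 210·(-65/768) = -1727/4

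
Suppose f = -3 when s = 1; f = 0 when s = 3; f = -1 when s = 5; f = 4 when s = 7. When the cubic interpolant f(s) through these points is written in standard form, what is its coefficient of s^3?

5/24

L_0(s) = (s - 3)(s - 5)(s - 7) / [-48] = -(1/48)s^3 + (5/16)s^2 - (71/48)s + 35/16
L_1(s) = (s - 1)(s - 5)(s - 7) / [16] = (1/16)s^3 - (13/16)s^2 + (47/16)s - 35/16
L_2(s) = (s - 1)(s - 3)(s - 7) / [-16] = -(1/16)s^3 + (11/16)s^2 - (31/16)s + 21/16
L_3(s) = (s - 1)(s - 3)(s - 5) / [48] = (1/48)s^3 - (3/16)s^2 + (23/48)s - 5/16
f(s) = (-3)·L_0 + 0·L_1 + (-1)·L_2 + 4·L_3
Only the coefficient of s^3 is needed; take it from each L_i and combine:
(-3)·(-1/48) + 0·(1/16) + (-1)·(-1/16) + 4·(1/48) = 5/24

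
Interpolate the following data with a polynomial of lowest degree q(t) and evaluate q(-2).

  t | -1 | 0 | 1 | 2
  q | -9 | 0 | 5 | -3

Using Newton's divided-difference form:
q[-1,0] = (0 - (-9)) / (0 - (-1)) = 9
q[0,1] = (5 - 0) / (1 - 0) = 5
q[1,2] = (-3 - 5) / (2 - 1) = -8
q[-1,0,1] = (5 - 9) / (1 - (-1)) = -2
q[0,1,2] = (-8 - 5) / (2 - 0) = -13/2
q[-1,0,1,2] = (-13/2 - (-2)) / (2 - (-1)) = -3/2
q(-2) = -9 + 9·(-1) + (-2)·(-1)·(-2) + (-3/2)·(-1)·(-2)·(-3) = -13

-13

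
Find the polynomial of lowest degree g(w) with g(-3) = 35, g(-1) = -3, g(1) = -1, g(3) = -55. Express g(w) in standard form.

Build the Lagrange basis polynomials:
L_0(w) = (w + 1)(w - 1)(w - 3) / [-48] = -(1/48)w^3 + (1/16)w^2 + (1/48)w - 1/16
L_1(w) = (w + 3)(w - 1)(w - 3) / [16] = (1/16)w^3 - (1/16)w^2 - (9/16)w + 9/16
L_2(w) = (w + 3)(w + 1)(w - 3) / [-16] = -(1/16)w^3 - (1/16)w^2 + (9/16)w + 9/16
L_3(w) = (w + 3)(w + 1)(w - 1) / [48] = (1/48)w^3 + (1/16)w^2 - (1/48)w - 1/16
g(w) = 35·L_0 + (-3)·L_1 + (-1)·L_2 + (-55)·L_3
  35·L_0(w) = -(35/48)w^3 + (35/16)w^2 + (35/48)w - 35/16
  (-3)·L_1(w) = -(3/16)w^3 + (3/16)w^2 + (27/16)w - 27/16
  (-1)·L_2(w) = (1/16)w^3 + (1/16)w^2 - (9/16)w - 9/16
  (-55)·L_3(w) = -(55/48)w^3 - (55/16)w^2 + (55/48)w + 55/16
Adding term by term: -2w^3 - w^2 + 3w - 1

g(w) = -2w^3 - w^2 + 3w - 1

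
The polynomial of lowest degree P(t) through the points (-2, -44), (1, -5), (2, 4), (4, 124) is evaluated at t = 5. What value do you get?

271

L_0(5) = (4)·(3)·(1)/[(-3)·(-4)·(-6)] = -1/6
L_1(5) = (7)·(3)·(1)/[(3)·(-1)·(-3)] = 7/3
L_2(5) = (7)·(4)·(1)/[(4)·(1)·(-2)] = -7/2
L_3(5) = (7)·(4)·(3)/[(6)·(3)·(2)] = 7/3
Sum: (-44)·(-1/6) + (-5)·(7/3) + 4·(-7/2) + 124·(7/3) = 271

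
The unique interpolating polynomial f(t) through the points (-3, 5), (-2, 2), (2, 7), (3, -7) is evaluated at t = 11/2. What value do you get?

Using Newton's divided-difference form:
f[-3,-2] = (2 - 5) / (-2 - (-3)) = -3
f[-2,2] = (7 - 2) / (2 - (-2)) = 5/4
f[2,3] = (-7 - 7) / (3 - 2) = -14
f[-3,-2,2] = (5/4 - (-3)) / (2 - (-3)) = 17/20
f[-2,2,3] = (-14 - 5/4) / (3 - (-2)) = -61/20
f[-3,-2,2,3] = (-61/20 - 17/20) / (3 - (-3)) = -13/20
f(11/2) = 5 + (-3)·(17/2) + (17/20)·(17/2)·(15/2) + (-13/20)·(17/2)·(15/2)·(7/2) = -3563/32

-3563/32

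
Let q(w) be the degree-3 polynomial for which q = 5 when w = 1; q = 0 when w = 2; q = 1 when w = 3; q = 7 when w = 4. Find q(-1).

37

Evaluate each Lagrange basis at w = -1:
L_0(-1) = (-3)·(-4)·(-5)/[(-1)·(-2)·(-3)] = 10
L_1(-1) = (-2)·(-4)·(-5)/[(1)·(-1)·(-2)] = -20
L_2(-1) = (-2)·(-3)·(-5)/[(2)·(1)·(-1)] = 15
L_3(-1) = (-2)·(-3)·(-4)/[(3)·(2)·(1)] = -4
Sum: 5·(10) + 0 + 1·(15) + 7·(-4) = 37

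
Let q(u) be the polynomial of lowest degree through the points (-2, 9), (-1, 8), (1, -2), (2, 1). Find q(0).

Evaluate each Lagrange basis at u = 0:
L_0(0) = (1)·(-1)·(-2)/[(-1)·(-3)·(-4)] = -1/6
L_1(0) = (2)·(-1)·(-2)/[(1)·(-2)·(-3)] = 2/3
L_2(0) = (2)·(1)·(-2)/[(3)·(2)·(-1)] = 2/3
L_3(0) = (2)·(1)·(-1)/[(4)·(3)·(1)] = -1/6
Sum: 9·(-1/6) + 8·(2/3) + (-2)·(2/3) + 1·(-1/6) = 7/3

7/3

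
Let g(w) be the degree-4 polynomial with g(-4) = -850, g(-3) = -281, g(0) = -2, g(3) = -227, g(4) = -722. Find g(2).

Using Newton's divided-difference form:
g[-4,-3] = (-281 - (-850)) / (-3 - (-4)) = 569
g[-3,0] = (-2 - (-281)) / (0 - (-3)) = 93
g[0,3] = (-227 - (-2)) / (3 - 0) = -75
g[3,4] = (-722 - (-227)) / (4 - 3) = -495
g[-4,-3,0] = (93 - 569) / (0 - (-4)) = -119
g[-3,0,3] = (-75 - 93) / (3 - (-3)) = -28
g[0,3,4] = (-495 - (-75)) / (4 - 0) = -105
g[-4,-3,0,3] = (-28 - (-119)) / (3 - (-4)) = 13
g[-3,0,3,4] = (-105 - (-28)) / (4 - (-3)) = -11
g[-4,-3,0,3,4] = (-11 - 13) / (4 - (-4)) = -3
g(2) = -850 + 569·(6) + (-119)·(6)·(5) + 13·(6)·(5)·(2) + (-3)·(6)·(5)·(2)·(-1) = -46

-46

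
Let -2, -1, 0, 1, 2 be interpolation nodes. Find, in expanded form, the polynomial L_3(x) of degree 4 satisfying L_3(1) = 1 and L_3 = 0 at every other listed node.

L_3(x) = -(1/6)x^4 - (1/6)x^3 + (2/3)x^2 + (2/3)x

L_3(x) = (x + 2)(x + 1)x(x - 2) / [(3)·(2)·(1)·(-1)]
       = (x^4 + x^3 - 4x^2 - 4x) / (-6)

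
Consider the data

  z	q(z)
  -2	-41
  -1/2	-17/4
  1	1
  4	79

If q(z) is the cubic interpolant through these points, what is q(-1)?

-11

Using Newton's divided-difference form:
q[-2,-1/2] = (-17/4 - (-41)) / (-1/2 - (-2)) = 49/2
q[-1/2,1] = (1 - (-17/4)) / (1 - (-1/2)) = 7/2
q[1,4] = (79 - 1) / (4 - 1) = 26
q[-2,-1/2,1] = (7/2 - 49/2) / (1 - (-2)) = -7
q[-1/2,1,4] = (26 - 7/2) / (4 - (-1/2)) = 5
q[-2,-1/2,1,4] = (5 - (-7)) / (4 - (-2)) = 2
q(-1) = -41 + (49/2)·(1) + (-7)·(1)·(-1/2) + 2·(1)·(-1/2)·(-2) = -11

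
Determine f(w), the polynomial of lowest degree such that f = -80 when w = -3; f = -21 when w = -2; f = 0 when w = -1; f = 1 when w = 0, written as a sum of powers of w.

f(w) = 3w^3 - w^2 - 3w + 1

Build the Lagrange basis polynomials:
L_0(w) = (w + 2)(w + 1)w / [-6] = -(1/6)w^3 - (1/2)w^2 - (1/3)w
L_1(w) = (w + 3)(w + 1)w / [2] = (1/2)w^3 + 2w^2 + (3/2)w
L_2(w) = (w + 3)(w + 2)w / [-2] = -(1/2)w^3 - (5/2)w^2 - 3w
L_3(w) = (w + 3)(w + 2)(w + 1) / [6] = (1/6)w^3 + w^2 + (11/6)w + 1
f(w) = (-80)·L_0 + (-21)·L_1 + 0·L_2 + 1·L_3
  (-80)·L_0(w) = (40/3)w^3 + 40w^2 + (80/3)w
  (-21)·L_1(w) = -(21/2)w^3 - 42w^2 - (63/2)w
  0·L_2(w) = 0
  1·L_3(w) = (1/6)w^3 + w^2 + (11/6)w + 1
Adding term by term: 3w^3 - w^2 - 3w + 1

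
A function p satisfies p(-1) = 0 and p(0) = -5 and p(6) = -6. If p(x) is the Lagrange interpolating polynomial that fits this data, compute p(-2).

Evaluate each Lagrange basis at x = -2:
L_0(-2) = (-2)·(-8)/[(-1)·(-7)] = 16/7
L_1(-2) = (-1)·(-8)/[(1)·(-6)] = -4/3
L_2(-2) = (-1)·(-2)/[(7)·(6)] = 1/21
Sum: 0 + (-5)·(-4/3) + (-6)·(1/21) = 134/21

134/21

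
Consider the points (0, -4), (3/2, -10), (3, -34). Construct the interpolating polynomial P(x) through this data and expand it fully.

Build the Lagrange basis polynomials:
L_0(x) = (x - 3/2)(x - 3) / [9/2] = (2/9)x^2 - x + 1
L_1(x) = x(x - 3) / [-9/4] = -(4/9)x^2 + (4/3)x
L_2(x) = x(x - 3/2) / [9/2] = (2/9)x^2 - (1/3)x
P(x) = (-4)·L_0 + (-10)·L_1 + (-34)·L_2
  (-4)·L_0(x) = -(8/9)x^2 + 4x - 4
  (-10)·L_1(x) = (40/9)x^2 - (40/3)x
  (-34)·L_2(x) = -(68/9)x^2 + (34/3)x
Adding term by term: -4x^2 + 2x - 4

P(x) = -4x^2 + 2x - 4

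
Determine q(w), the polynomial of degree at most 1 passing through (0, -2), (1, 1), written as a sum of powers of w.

Build the Lagrange basis polynomials:
L_0(w) = (w - 1) / [-1] = -w + 1
L_1(w) = w / [1] = w
q(w) = (-2)·L_0 + 1·L_1
  (-2)·L_0(w) = 2w - 2
  1·L_1(w) = w
Adding term by term: 3w - 2

q(w) = 3w - 2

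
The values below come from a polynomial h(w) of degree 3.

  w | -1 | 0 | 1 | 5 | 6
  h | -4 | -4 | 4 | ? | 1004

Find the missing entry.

596

The 4 known values determine h uniquely (degree ≤ 3).
L_0(5) = (5)·(4)·(-1)/[(-1)·(-2)·(-7)] = 10/7
L_1(5) = (6)·(4)·(-1)/[(1)·(-1)·(-6)] = -4
L_2(5) = (6)·(5)·(-1)/[(2)·(1)·(-5)] = 3
L_3(5) = (6)·(5)·(4)/[(7)·(6)·(5)] = 4/7
Sum: (-4)·(10/7) + (-4)·(-4) + 4·(3) + 1004·(4/7) = 596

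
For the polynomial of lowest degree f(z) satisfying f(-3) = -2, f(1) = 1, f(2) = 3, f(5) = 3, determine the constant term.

Build the Lagrange basis polynomials:
L_0(z) = (z - 1)(z - 2)(z - 5) / [-160] = -(1/160)z^3 + (1/20)z^2 - (17/160)z + 1/16
L_1(z) = (z + 3)(z - 2)(z - 5) / [16] = (1/16)z^3 - (1/4)z^2 - (11/16)z + 15/8
L_2(z) = (z + 3)(z - 1)(z - 5) / [-15] = -(1/15)z^3 + (1/5)z^2 + (13/15)z - 1
L_3(z) = (z + 3)(z - 1)(z - 2) / [96] = (1/96)z^3 - (7/96)z + 1/16
f(z) = (-2)·L_0 + 1·L_1 + 3·L_2 + 3·L_3
Only the constant term is needed; take it from each L_i and combine:
(-2)·(1/16) + 1·(15/8) + 3·(-1) + 3·(1/16) = -17/16

-17/16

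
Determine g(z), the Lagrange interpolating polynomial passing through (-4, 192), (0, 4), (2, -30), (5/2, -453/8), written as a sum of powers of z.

g(z) = -3z^3 - z^2 - 3z + 4

Build the Lagrange basis polynomials:
L_0(z) = z(z - 2)(z - 5/2) / [-156] = -(1/156)z^3 + (3/104)z^2 - (5/156)z
L_1(z) = (z + 4)(z - 2)(z - 5/2) / [20] = (1/20)z^3 - (1/40)z^2 - (13/20)z + 1
L_2(z) = (z + 4)z(z - 5/2) / [-6] = -(1/6)z^3 - (1/4)z^2 + (5/3)z
L_3(z) = (z + 4)z(z - 2) / [65/8] = (8/65)z^3 + (16/65)z^2 - (64/65)z
g(z) = 192·L_0 + 4·L_1 + (-30)·L_2 + (-453/8)·L_3
  192·L_0(z) = -(16/13)z^3 + (72/13)z^2 - (80/13)z
  4·L_1(z) = (1/5)z^3 - (1/10)z^2 - (13/5)z + 4
  (-30)·L_2(z) = 5z^3 + (15/2)z^2 - 50z
  (-453/8)·L_3(z) = -(453/65)z^3 - (906/65)z^2 + (3624/65)z
Adding term by term: -3z^3 - z^2 - 3z + 4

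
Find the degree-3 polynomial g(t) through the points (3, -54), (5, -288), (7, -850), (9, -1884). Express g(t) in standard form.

L_0(t) = (t - 5)(t - 7)(t - 9) / [-48] = -(1/48)t^3 + (7/16)t^2 - (143/48)t + 105/16
L_1(t) = (t - 3)(t - 7)(t - 9) / [16] = (1/16)t^3 - (19/16)t^2 + (111/16)t - 189/16
L_2(t) = (t - 3)(t - 5)(t - 9) / [-16] = -(1/16)t^3 + (17/16)t^2 - (87/16)t + 135/16
L_3(t) = (t - 3)(t - 5)(t - 7) / [48] = (1/48)t^3 - (5/16)t^2 + (71/48)t - 35/16
g(t) = (-54)·L_0 + (-288)·L_1 + (-850)·L_2 + (-1884)·L_3
  (-54)·L_0(t) = (9/8)t^3 - (189/8)t^2 + (1287/8)t - 2835/8
  (-288)·L_1(t) = -18t^3 + 342t^2 - 1998t + 3402
  (-850)·L_2(t) = (425/8)t^3 - (7225/8)t^2 + (36975/8)t - 57375/8
  (-1884)·L_3(t) = -(157/4)t^3 + (2355/4)t^2 - (11147/4)t + 16485/4
Adding term by term: -3t^3 + 4t^2 - 2t - 3

g(t) = -3t^3 + 4t^2 - 2t - 3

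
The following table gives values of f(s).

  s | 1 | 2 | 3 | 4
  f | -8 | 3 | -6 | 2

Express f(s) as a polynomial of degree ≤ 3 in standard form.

Build the Lagrange basis polynomials:
L_0(s) = (s - 2)(s - 3)(s - 4) / [-6] = -(1/6)s^3 + (3/2)s^2 - (13/3)s + 4
L_1(s) = (s - 1)(s - 3)(s - 4) / [2] = (1/2)s^3 - 4s^2 + (19/2)s - 6
L_2(s) = (s - 1)(s - 2)(s - 4) / [-2] = -(1/2)s^3 + (7/2)s^2 - 7s + 4
L_3(s) = (s - 1)(s - 2)(s - 3) / [6] = (1/6)s^3 - s^2 + (11/6)s - 1
f(s) = (-8)·L_0 + 3·L_1 + (-6)·L_2 + 2·L_3
  (-8)·L_0(s) = (4/3)s^3 - 12s^2 + (104/3)s - 32
  3·L_1(s) = (3/2)s^3 - 12s^2 + (57/2)s - 18
  (-6)·L_2(s) = 3s^3 - 21s^2 + 42s - 24
  2·L_3(s) = (1/3)s^3 - 2s^2 + (11/3)s - 2
Adding term by term: (37/6)s^3 - 47s^2 + (653/6)s - 76

f(s) = (37/6)s^3 - 47s^2 + (653/6)s - 76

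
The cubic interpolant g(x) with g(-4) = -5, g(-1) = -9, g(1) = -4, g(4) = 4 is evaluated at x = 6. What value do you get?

13/4

Using Newton's divided-difference form:
g[-4,-1] = (-9 - (-5)) / (-1 - (-4)) = -4/3
g[-1,1] = (-4 - (-9)) / (1 - (-1)) = 5/2
g[1,4] = (4 - (-4)) / (4 - 1) = 8/3
g[-4,-1,1] = (5/2 - (-4/3)) / (1 - (-4)) = 23/30
g[-1,1,4] = (8/3 - 5/2) / (4 - (-1)) = 1/30
g[-4,-1,1,4] = (1/30 - 23/30) / (4 - (-4)) = -11/120
g(6) = -5 + (-4/3)·(10) + (23/30)·(10)·(7) + (-11/120)·(10)·(7)·(5) = 13/4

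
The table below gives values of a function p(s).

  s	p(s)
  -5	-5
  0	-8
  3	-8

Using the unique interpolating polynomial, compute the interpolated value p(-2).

-29/4

Evaluate each Lagrange basis at s = -2:
L_0(-2) = (-2)·(-5)/[(-5)·(-8)] = 1/4
L_1(-2) = (3)·(-5)/[(5)·(-3)] = 1
L_2(-2) = (3)·(-2)/[(8)·(3)] = -1/4
Sum: (-5)·(1/4) + (-8)·(1) + (-8)·(-1/4) = -29/4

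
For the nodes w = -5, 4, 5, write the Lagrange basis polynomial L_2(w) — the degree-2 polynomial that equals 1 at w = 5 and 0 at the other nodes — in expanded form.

L_2(w) = (1/10)w^2 + (1/10)w - 2

L_2(w) = (w + 5)(w - 4) / [(10)·(1)]
       = (w^2 + w - 20) / (10)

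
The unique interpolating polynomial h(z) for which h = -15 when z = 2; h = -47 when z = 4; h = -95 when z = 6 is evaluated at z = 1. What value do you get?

-5

Using Newton's divided-difference form:
h[2,4] = (-47 - (-15)) / (4 - 2) = -16
h[4,6] = (-95 - (-47)) / (6 - 4) = -24
h[2,4,6] = (-24 - (-16)) / (6 - 2) = -2
h(1) = -15 + (-16)·(-1) + (-2)·(-1)·(-3) = -5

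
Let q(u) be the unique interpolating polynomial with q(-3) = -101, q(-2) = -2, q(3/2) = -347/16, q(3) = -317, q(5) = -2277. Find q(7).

Evaluate each Lagrange basis at u = 7:
L_0(7) = (9)·(11/2)·(4)·(2)/[(-1)·(-9/2)·(-6)·(-8)] = 11/6
L_1(7) = (10)·(11/2)·(4)·(2)/[(1)·(-7/2)·(-5)·(-7)] = -176/49
L_2(7) = (10)·(9)·(4)·(2)/[(9/2)·(7/2)·(-3/2)·(-7/2)] = 1280/147
L_3(7) = (10)·(9)·(11/2)·(2)/[(6)·(5)·(3/2)·(-2)] = -11
L_4(7) = (10)·(9)·(11/2)·(4)/[(8)·(7)·(7/2)·(2)] = 495/98
Sum: (-101)·(11/6) + (-2)·(-176/49) + (-347/16)·(1280/147) + (-317)·(-11) + (-2277)·(495/98) = -8381

-8381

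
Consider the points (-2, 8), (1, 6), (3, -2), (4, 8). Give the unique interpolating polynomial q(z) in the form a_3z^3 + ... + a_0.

Newton's divided differences:
q[-2,1] = (6 - 8) / (1 - (-2)) = -2/3
q[1,3] = (-2 - 6) / (3 - 1) = -4
q[3,4] = (8 - (-2)) / (4 - 3) = 10
q[-2,1,3] = (-4 - (-2/3)) / (3 - (-2)) = -2/3
q[1,3,4] = (10 - (-4)) / (4 - 1) = 14/3
q[-2,1,3,4] = (14/3 - (-2/3)) / (4 - (-2)) = 8/9
q(z) = 8 + (-2/3)·(z + 2) + (-2/3)·(z + 2)(z - 1) + (8/9)·(z + 2)(z - 1)(z - 3)
Expanding: q(z) = (8/9)z^3 - (22/9)z^2 - (52/9)z + 40/3

q(z) = (8/9)z^3 - (22/9)z^2 - (52/9)z + 40/3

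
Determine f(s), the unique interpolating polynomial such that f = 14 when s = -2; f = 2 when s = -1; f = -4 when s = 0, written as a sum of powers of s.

Newton's divided differences:
f[-2,-1] = (2 - 14) / (-1 - (-2)) = -12
f[-1,0] = (-4 - 2) / (0 - (-1)) = -6
f[-2,-1,0] = (-6 - (-12)) / (0 - (-2)) = 3
f(s) = 14 + (-12)·(s + 2) + 3·(s + 2)(s + 1)
Expanding: f(s) = 3s^2 - 3s - 4

f(s) = 3s^2 - 3s - 4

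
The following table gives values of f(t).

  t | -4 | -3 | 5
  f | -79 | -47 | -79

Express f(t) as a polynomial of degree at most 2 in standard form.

f(t) = -4t^2 + 4t + 1

Build the Lagrange basis polynomials:
L_0(t) = (t + 3)(t - 5) / [9] = (1/9)t^2 - (2/9)t - 5/3
L_1(t) = (t + 4)(t - 5) / [-8] = -(1/8)t^2 + (1/8)t + 5/2
L_2(t) = (t + 4)(t + 3) / [72] = (1/72)t^2 + (7/72)t + 1/6
f(t) = (-79)·L_0 + (-47)·L_1 + (-79)·L_2
  (-79)·L_0(t) = -(79/9)t^2 + (158/9)t + 395/3
  (-47)·L_1(t) = (47/8)t^2 - (47/8)t - 235/2
  (-79)·L_2(t) = -(79/72)t^2 - (553/72)t - 79/6
Adding term by term: -4t^2 + 4t + 1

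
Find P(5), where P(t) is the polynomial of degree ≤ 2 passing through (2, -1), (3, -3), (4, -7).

Using Newton's divided-difference form:
P[2,3] = (-3 - (-1)) / (3 - 2) = -2
P[3,4] = (-7 - (-3)) / (4 - 3) = -4
P[2,3,4] = (-4 - (-2)) / (4 - 2) = -1
P(5) = -1 + (-2)·(3) + (-1)·(3)·(2) = -13

-13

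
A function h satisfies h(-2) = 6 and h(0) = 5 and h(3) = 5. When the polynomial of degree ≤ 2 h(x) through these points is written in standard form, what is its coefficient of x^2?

Build the Lagrange basis polynomials:
L_0(x) = x(x - 3) / [10] = (1/10)x^2 - (3/10)x
L_1(x) = (x + 2)(x - 3) / [-6] = -(1/6)x^2 + (1/6)x + 1
L_2(x) = (x + 2)x / [15] = (1/15)x^2 + (2/15)x
h(x) = 6·L_0 + 5·L_1 + 5·L_2
Only the coefficient of x^2 is needed; take it from each L_i and combine:
6·(1/10) + 5·(-1/6) + 5·(1/15) = 1/10

1/10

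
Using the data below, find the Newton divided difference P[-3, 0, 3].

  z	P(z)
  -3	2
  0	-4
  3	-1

1/2

P[-3,0] = (-4 - 2) / (0 - (-3)) = -2
P[0,3] = (-1 - (-4)) / (3 - 0) = 1
P[-3,0,3] = (1 - (-2)) / (3 - (-3)) = 1/2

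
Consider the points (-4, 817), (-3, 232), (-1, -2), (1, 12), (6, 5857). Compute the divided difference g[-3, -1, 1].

31

g[-3,-1] = (-2 - 232) / (-1 - (-3)) = -117
g[-1,1] = (12 - (-2)) / (1 - (-1)) = 7
g[-3,-1,1] = (7 - (-117)) / (1 - (-3)) = 31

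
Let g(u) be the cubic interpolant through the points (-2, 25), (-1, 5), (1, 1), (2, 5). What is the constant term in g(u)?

-1

Build the Lagrange basis polynomials:
L_0(u) = (u + 1)(u - 1)(u - 2) / [-12] = -(1/12)u^3 + (1/6)u^2 + (1/12)u - 1/6
L_1(u) = (u + 2)(u - 1)(u - 2) / [6] = (1/6)u^3 - (1/6)u^2 - (2/3)u + 2/3
L_2(u) = (u + 2)(u + 1)(u - 2) / [-6] = -(1/6)u^3 - (1/6)u^2 + (2/3)u + 2/3
L_3(u) = (u + 2)(u + 1)(u - 1) / [12] = (1/12)u^3 + (1/6)u^2 - (1/12)u - 1/6
g(u) = 25·L_0 + 5·L_1 + 1·L_2 + 5·L_3
Only the constant term is needed; take it from each L_i and combine:
25·(-1/6) + 5·(2/3) + 1·(2/3) + 5·(-1/6) = -1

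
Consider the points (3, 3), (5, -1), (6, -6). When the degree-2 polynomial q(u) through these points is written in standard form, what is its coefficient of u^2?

The leading coefficient equals the top divided difference q[3,5,6].
q[3,5] = (-1 - 3) / (5 - 3) = -2
q[5,6] = (-6 - (-1)) / (6 - 5) = -5
q[3,5,6] = (-5 - (-2)) / (6 - 3) = -1

-1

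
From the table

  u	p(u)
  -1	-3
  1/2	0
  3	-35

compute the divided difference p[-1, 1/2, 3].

-4

p[-1,1/2] = (0 - (-3)) / (1/2 - (-1)) = 2
p[1/2,3] = (-35 - 0) / (3 - 1/2) = -14
p[-1,1/2,3] = (-14 - 2) / (3 - (-1)) = -4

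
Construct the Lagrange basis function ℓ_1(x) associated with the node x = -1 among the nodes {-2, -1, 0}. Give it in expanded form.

ℓ_1(x) = -x^2 - 2x

ℓ_1(x) = (x + 2)x / [(1)·(-1)]
       = (x^2 + 2x) / (-1)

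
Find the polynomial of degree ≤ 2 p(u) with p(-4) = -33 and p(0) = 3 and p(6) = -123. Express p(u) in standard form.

L_0(u) = u(u - 6) / [40] = (1/40)u^2 - (3/20)u
L_1(u) = (u + 4)(u - 6) / [-24] = -(1/24)u^2 + (1/12)u + 1
L_2(u) = (u + 4)u / [60] = (1/60)u^2 + (1/15)u
p(u) = (-33)·L_0 + 3·L_1 + (-123)·L_2
  (-33)·L_0(u) = -(33/40)u^2 + (99/20)u
  3·L_1(u) = -(1/8)u^2 + (1/4)u + 3
  (-123)·L_2(u) = -(41/20)u^2 - (41/5)u
Adding term by term: -3u^2 - 3u + 3

p(u) = -3u^2 - 3u + 3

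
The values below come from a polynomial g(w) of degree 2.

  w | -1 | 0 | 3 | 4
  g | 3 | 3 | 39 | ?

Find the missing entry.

63

The 3 known values determine g uniquely (degree ≤ 2).
Evaluate each Lagrange basis at w = 4:
L_0(4) = (4)·(1)/[(-1)·(-4)] = 1
L_1(4) = (5)·(1)/[(1)·(-3)] = -5/3
L_2(4) = (5)·(4)/[(4)·(3)] = 5/3
Sum: 3·(1) + 3·(-5/3) + 39·(5/3) = 63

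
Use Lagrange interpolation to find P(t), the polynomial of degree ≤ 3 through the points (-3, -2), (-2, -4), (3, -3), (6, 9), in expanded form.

Build the Lagrange basis polynomials:
L_0(t) = (t + 2)(t - 3)(t - 6) / [-54] = -(1/54)t^3 + (7/54)t^2 - 2/3
L_1(t) = (t + 3)(t - 3)(t - 6) / [40] = (1/40)t^3 - (3/20)t^2 - (9/40)t + 27/20
L_2(t) = (t + 3)(t + 2)(t - 6) / [-90] = -(1/90)t^3 + (1/90)t^2 + (4/15)t + 2/5
L_3(t) = (t + 3)(t + 2)(t - 3) / [216] = (1/216)t^3 + (1/108)t^2 - (1/24)t - 1/12
P(t) = (-2)·L_0 + (-4)·L_1 + (-3)·L_2 + 9·L_3
  (-2)·L_0(t) = (1/27)t^3 - (7/27)t^2 + 4/3
  (-4)·L_1(t) = -(1/10)t^3 + (3/5)t^2 + (9/10)t - 27/5
  (-3)·L_2(t) = (1/30)t^3 - (1/30)t^2 - (4/5)t - 6/5
  9·L_3(t) = (1/24)t^3 + (1/12)t^2 - (3/8)t - 3/4
Adding term by term: (13/1080)t^3 + (211/540)t^2 - (11/40)t - 361/60

P(t) = (13/1080)t^3 + (211/540)t^2 - (11/40)t - 361/60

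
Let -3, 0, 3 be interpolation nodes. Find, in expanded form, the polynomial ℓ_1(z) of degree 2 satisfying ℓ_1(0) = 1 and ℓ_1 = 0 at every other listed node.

ℓ_1(z) = -(1/9)z^2 + 1

ℓ_1(z) = (z + 3)(z - 3) / [(3)·(-3)]
       = (z^2 - 9) / (-9)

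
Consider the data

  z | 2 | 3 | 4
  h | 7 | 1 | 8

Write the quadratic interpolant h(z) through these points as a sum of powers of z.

h(z) = (13/2)z^2 - (77/2)z + 58

L_0(z) = (z - 3)(z - 4) / [2] = (1/2)z^2 - (7/2)z + 6
L_1(z) = (z - 2)(z - 4) / [-1] = -z^2 + 6z - 8
L_2(z) = (z - 2)(z - 3) / [2] = (1/2)z^2 - (5/2)z + 3
h(z) = 7·L_0 + 1·L_1 + 8·L_2
  7·L_0(z) = (7/2)z^2 - (49/2)z + 42
  1·L_1(z) = -z^2 + 6z - 8
  8·L_2(z) = 4z^2 - 20z + 24
Adding term by term: (13/2)z^2 - (77/2)z + 58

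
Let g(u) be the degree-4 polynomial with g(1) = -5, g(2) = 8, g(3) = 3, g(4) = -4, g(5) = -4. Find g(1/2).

-3221/128

Using Newton's divided-difference form:
g[1,2] = (8 - (-5)) / (2 - 1) = 13
g[2,3] = (3 - 8) / (3 - 2) = -5
g[3,4] = (-4 - 3) / (4 - 3) = -7
g[4,5] = (-4 - (-4)) / (5 - 4) = 0
g[1,2,3] = (-5 - 13) / (3 - 1) = -9
g[2,3,4] = (-7 - (-5)) / (4 - 2) = -1
g[3,4,5] = (0 - (-7)) / (5 - 3) = 7/2
g[1,2,3,4] = (-1 - (-9)) / (4 - 1) = 8/3
g[2,3,4,5] = (7/2 - (-1)) / (5 - 2) = 3/2
g[1,2,3,4,5] = (3/2 - 8/3) / (5 - 1) = -7/24
g(1/2) = -5 + 13·(-1/2) + (-9)·(-1/2)·(-3/2) + (8/3)·(-1/2)·(-3/2)·(-5/2) + (-7/24)·(-1/2)·(-3/2)·(-5/2)·(-7/2) = -3221/128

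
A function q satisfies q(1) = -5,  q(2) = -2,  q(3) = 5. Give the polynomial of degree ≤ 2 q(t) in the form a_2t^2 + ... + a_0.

Build the Lagrange basis polynomials:
L_0(t) = (t - 2)(t - 3) / [2] = (1/2)t^2 - (5/2)t + 3
L_1(t) = (t - 1)(t - 3) / [-1] = -t^2 + 4t - 3
L_2(t) = (t - 1)(t - 2) / [2] = (1/2)t^2 - (3/2)t + 1
q(t) = (-5)·L_0 + (-2)·L_1 + 5·L_2
  (-5)·L_0(t) = -(5/2)t^2 + (25/2)t - 15
  (-2)·L_1(t) = 2t^2 - 8t + 6
  5·L_2(t) = (5/2)t^2 - (15/2)t + 5
Adding term by term: 2t^2 - 3t - 4

q(t) = 2t^2 - 3t - 4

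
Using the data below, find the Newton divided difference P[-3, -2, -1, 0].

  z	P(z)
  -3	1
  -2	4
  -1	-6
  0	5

17/3

P[-3,-2] = (4 - 1) / (-2 - (-3)) = 3
P[-2,-1] = (-6 - 4) / (-1 - (-2)) = -10
P[-1,0] = (5 - (-6)) / (0 - (-1)) = 11
P[-3,-2,-1] = (-10 - 3) / (-1 - (-3)) = -13/2
P[-2,-1,0] = (11 - (-10)) / (0 - (-2)) = 21/2
P[-3,-2,-1,0] = (21/2 - (-13/2)) / (0 - (-3)) = 17/3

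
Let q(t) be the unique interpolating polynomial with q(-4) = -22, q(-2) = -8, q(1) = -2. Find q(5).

Evaluate each Lagrange basis at t = 5:
L_0(5) = (7)·(4)/[(-2)·(-5)] = 14/5
L_1(5) = (9)·(4)/[(2)·(-3)] = -6
L_2(5) = (9)·(7)/[(5)·(3)] = 21/5
Sum: (-22)·(14/5) + (-8)·(-6) + (-2)·(21/5) = -22

-22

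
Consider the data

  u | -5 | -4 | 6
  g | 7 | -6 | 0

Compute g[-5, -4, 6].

68/55

g[-5,-4] = (-6 - 7) / (-4 - (-5)) = -13
g[-4,6] = (0 - (-6)) / (6 - (-4)) = 3/5
g[-5,-4,6] = (3/5 - (-13)) / (6 - (-5)) = 68/55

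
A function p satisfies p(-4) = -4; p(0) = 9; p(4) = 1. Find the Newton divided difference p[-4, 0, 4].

p[-4,0] = (9 - (-4)) / (0 - (-4)) = 13/4
p[0,4] = (1 - 9) / (4 - 0) = -2
p[-4,0,4] = (-2 - 13/4) / (4 - (-4)) = -21/32

-21/32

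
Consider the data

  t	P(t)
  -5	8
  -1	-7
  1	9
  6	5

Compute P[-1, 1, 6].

P[-1,1] = (9 - (-7)) / (1 - (-1)) = 8
P[1,6] = (5 - 9) / (6 - 1) = -4/5
P[-1,1,6] = (-4/5 - 8) / (6 - (-1)) = -44/35

-44/35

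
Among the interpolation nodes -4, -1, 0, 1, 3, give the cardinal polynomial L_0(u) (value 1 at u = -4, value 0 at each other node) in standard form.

L_0(u) = (u + 1)u(u - 1)(u - 3) / [(-3)·(-4)·(-5)·(-7)]
       = (u^4 - 3u^3 - u^2 + 3u) / (420)

L_0(u) = (1/420)u^4 - (1/140)u^3 - (1/420)u^2 + (1/140)u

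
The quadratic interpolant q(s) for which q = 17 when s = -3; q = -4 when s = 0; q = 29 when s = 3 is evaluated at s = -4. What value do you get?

Using Newton's divided-difference form:
q[-3,0] = (-4 - 17) / (0 - (-3)) = -7
q[0,3] = (29 - (-4)) / (3 - 0) = 11
q[-3,0,3] = (11 - (-7)) / (3 - (-3)) = 3
q(-4) = 17 + (-7)·(-1) + 3·(-1)·(-4) = 36

36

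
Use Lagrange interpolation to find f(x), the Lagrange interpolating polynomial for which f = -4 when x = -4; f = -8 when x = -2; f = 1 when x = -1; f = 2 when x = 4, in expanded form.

Build the Lagrange basis polynomials:
L_0(x) = (x + 2)(x + 1)(x - 4) / [-48] = -(1/48)x^3 + (1/48)x^2 + (5/24)x + 1/6
L_1(x) = (x + 4)(x + 1)(x - 4) / [12] = (1/12)x^3 + (1/12)x^2 - (4/3)x - 4/3
L_2(x) = (x + 4)(x + 2)(x - 4) / [-15] = -(1/15)x^3 - (2/15)x^2 + (16/15)x + 32/15
L_3(x) = (x + 4)(x + 2)(x + 1) / [240] = (1/240)x^3 + (7/240)x^2 + (7/120)x + 1/30
f(x) = (-4)·L_0 + (-8)·L_1 + 1·L_2 + 2·L_3
  (-4)·L_0(x) = (1/12)x^3 - (1/12)x^2 - (5/6)x - 2/3
  (-8)·L_1(x) = -(2/3)x^3 - (2/3)x^2 + (32/3)x + 32/3
  1·L_2(x) = -(1/15)x^3 - (2/15)x^2 + (16/15)x + 32/15
  2·L_3(x) = (1/120)x^3 + (7/120)x^2 + (7/60)x + 1/15
Adding term by term: -(77/120)x^3 - (33/40)x^2 + (661/60)x + 61/5

f(x) = -(77/120)x^3 - (33/40)x^2 + (661/60)x + 61/5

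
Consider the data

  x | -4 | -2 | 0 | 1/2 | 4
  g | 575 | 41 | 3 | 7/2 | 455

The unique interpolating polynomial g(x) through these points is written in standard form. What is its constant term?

Build the Lagrange basis polynomials:
L_0(x) = (x + 2)x(x - 1/2)(x - 4) / [288] = (1/288)x^4 - (5/576)x^3 - (7/288)x^2 + (1/72)x
L_1(x) = (x + 4)x(x - 1/2)(x - 4) / [-60] = -(1/60)x^4 + (1/120)x^3 + (4/15)x^2 - (2/15)x
L_2(x) = (x + 4)(x + 2)(x - 1/2)(x - 4) / [16] = (1/16)x^4 + (3/32)x^3 - (17/16)x^2 - (3/2)x + 1
L_3(x) = (x + 4)(x + 2)x(x - 4) / [-315/16] = -(16/315)x^4 - (32/315)x^3 + (256/315)x^2 + (512/315)x
L_4(x) = (x + 4)(x + 2)x(x - 1/2) / [672] = (1/672)x^4 + (11/1344)x^3 + (5/672)x^2 - (1/168)x
g(x) = 575·L_0 + 41·L_1 + 3·L_2 + (7/2)·L_3 + 455·L_4
Only the constant term is needed; take it from each L_i and combine:
575·(0) + 41·(0) + 3·(1) + (7/2)·(0) + 455·(0) = 3

3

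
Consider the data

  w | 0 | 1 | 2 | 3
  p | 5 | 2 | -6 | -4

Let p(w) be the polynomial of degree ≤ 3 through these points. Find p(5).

90

Using Newton's divided-difference form:
p[0,1] = (2 - 5) / (1 - 0) = -3
p[1,2] = (-6 - 2) / (2 - 1) = -8
p[2,3] = (-4 - (-6)) / (3 - 2) = 2
p[0,1,2] = (-8 - (-3)) / (2 - 0) = -5/2
p[1,2,3] = (2 - (-8)) / (3 - 1) = 5
p[0,1,2,3] = (5 - (-5/2)) / (3 - 0) = 5/2
p(5) = 5 + (-3)·(5) + (-5/2)·(5)·(4) + (5/2)·(5)·(4)·(3) = 90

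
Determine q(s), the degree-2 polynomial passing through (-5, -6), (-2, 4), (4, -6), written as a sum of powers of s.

Build the Lagrange basis polynomials:
L_0(s) = (s + 2)(s - 4) / [27] = (1/27)s^2 - (2/27)s - 8/27
L_1(s) = (s + 5)(s - 4) / [-18] = -(1/18)s^2 - (1/18)s + 10/9
L_2(s) = (s + 5)(s + 2) / [54] = (1/54)s^2 + (7/54)s + 5/27
q(s) = (-6)·L_0 + 4·L_1 + (-6)·L_2
  (-6)·L_0(s) = -(2/9)s^2 + (4/9)s + 16/9
  4·L_1(s) = -(2/9)s^2 - (2/9)s + 40/9
  (-6)·L_2(s) = -(1/9)s^2 - (7/9)s - 10/9
Adding term by term: -(5/9)s^2 - (5/9)s + 46/9

q(s) = -(5/9)s^2 - (5/9)s + 46/9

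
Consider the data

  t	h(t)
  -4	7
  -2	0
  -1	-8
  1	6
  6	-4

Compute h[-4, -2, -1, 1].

h[-4,-2] = (0 - 7) / (-2 - (-4)) = -7/2
h[-2,-1] = (-8 - 0) / (-1 - (-2)) = -8
h[-1,1] = (6 - (-8)) / (1 - (-1)) = 7
h[-4,-2,-1] = (-8 - (-7/2)) / (-1 - (-4)) = -3/2
h[-2,-1,1] = (7 - (-8)) / (1 - (-2)) = 5
h[-4,-2,-1,1] = (5 - (-3/2)) / (1 - (-4)) = 13/10

13/10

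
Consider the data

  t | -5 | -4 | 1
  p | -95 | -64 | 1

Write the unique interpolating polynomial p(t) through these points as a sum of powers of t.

p(t) = -3t^2 + 4t

L_0(t) = (t + 4)(t - 1) / [6] = (1/6)t^2 + (1/2)t - 2/3
L_1(t) = (t + 5)(t - 1) / [-5] = -(1/5)t^2 - (4/5)t + 1
L_2(t) = (t + 5)(t + 4) / [30] = (1/30)t^2 + (3/10)t + 2/3
p(t) = (-95)·L_0 + (-64)·L_1 + 1·L_2
  (-95)·L_0(t) = -(95/6)t^2 - (95/2)t + 190/3
  (-64)·L_1(t) = (64/5)t^2 + (256/5)t - 64
  1·L_2(t) = (1/30)t^2 + (3/10)t + 2/3
Adding term by term: -3t^2 + 4t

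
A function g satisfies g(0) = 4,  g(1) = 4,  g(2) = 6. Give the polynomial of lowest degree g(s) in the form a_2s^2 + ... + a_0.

Build the Lagrange basis polynomials:
L_0(s) = (s - 1)(s - 2) / [2] = (1/2)s^2 - (3/2)s + 1
L_1(s) = s(s - 2) / [-1] = -s^2 + 2s
L_2(s) = s(s - 1) / [2] = (1/2)s^2 - (1/2)s
g(s) = 4·L_0 + 4·L_1 + 6·L_2
  4·L_0(s) = 2s^2 - 6s + 4
  4·L_1(s) = -4s^2 + 8s
  6·L_2(s) = 3s^2 - 3s
Adding term by term: s^2 - s + 4

g(s) = s^2 - s + 4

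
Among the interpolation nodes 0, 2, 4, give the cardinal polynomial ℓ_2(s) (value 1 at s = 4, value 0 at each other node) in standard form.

ℓ_2(s) = s(s - 2) / [(4)·(2)]
       = (s^2 - 2s) / (8)

ℓ_2(s) = (1/8)s^2 - (1/4)s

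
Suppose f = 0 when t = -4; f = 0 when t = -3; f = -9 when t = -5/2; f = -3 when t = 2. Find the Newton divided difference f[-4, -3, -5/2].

-12

f[-4,-3] = (0 - 0) / (-3 - (-4)) = 0
f[-3,-5/2] = (-9 - 0) / (-5/2 - (-3)) = -18
f[-4,-3,-5/2] = (-18 - 0) / (-5/2 - (-4)) = -12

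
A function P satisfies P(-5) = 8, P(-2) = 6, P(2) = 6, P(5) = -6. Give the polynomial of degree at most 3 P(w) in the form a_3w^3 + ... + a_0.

Newton's divided differences:
P[-5,-2] = (6 - 8) / (-2 - (-5)) = -2/3
P[-2,2] = (6 - 6) / (2 - (-2)) = 0
P[2,5] = (-6 - 6) / (5 - 2) = -4
P[-5,-2,2] = (0 - (-2/3)) / (2 - (-5)) = 2/21
P[-2,2,5] = (-4 - 0) / (5 - (-2)) = -4/7
P[-5,-2,2,5] = (-4/7 - 2/21) / (5 - (-5)) = -1/15
P(w) = 8 + (-2/3)·(w + 5) + (2/21)·(w + 5)(w + 2) + (-1/15)·(w + 5)(w + 2)(w - 2)
Expanding: P(w) = -(1/15)w^3 - (5/21)w^2 + (4/15)w + 146/21

P(w) = -(1/15)w^3 - (5/21)w^2 + (4/15)w + 146/21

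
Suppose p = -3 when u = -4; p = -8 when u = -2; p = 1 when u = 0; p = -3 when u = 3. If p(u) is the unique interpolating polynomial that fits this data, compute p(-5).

Evaluate each Lagrange basis at u = -5:
L_0(-5) = (-3)·(-5)·(-8)/[(-2)·(-4)·(-7)] = 15/7
L_1(-5) = (-1)·(-5)·(-8)/[(2)·(-2)·(-5)] = -2
L_2(-5) = (-1)·(-3)·(-8)/[(4)·(2)·(-3)] = 1
L_3(-5) = (-1)·(-3)·(-5)/[(7)·(5)·(3)] = -1/7
Sum: (-3)·(15/7) + (-8)·(-2) + 1·(1) + (-3)·(-1/7) = 11

11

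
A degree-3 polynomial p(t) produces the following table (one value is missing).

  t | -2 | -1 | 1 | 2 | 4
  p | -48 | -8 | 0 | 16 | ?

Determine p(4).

The 4 known values determine p uniquely (degree ≤ 3).
Evaluate each Lagrange basis at t = 4:
L_0(4) = (5)·(3)·(2)/[(-1)·(-3)·(-4)] = -5/2
L_1(4) = (6)·(3)·(2)/[(1)·(-2)·(-3)] = 6
L_2(4) = (6)·(5)·(2)/[(3)·(2)·(-1)] = -10
L_3(4) = (6)·(5)·(3)/[(4)·(3)·(1)] = 15/2
Sum: (-48)·(-5/2) + (-8)·(6) + 0 + 16·(15/2) = 192

192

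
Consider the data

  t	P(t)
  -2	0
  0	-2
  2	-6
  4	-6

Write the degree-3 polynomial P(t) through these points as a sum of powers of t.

Build the Lagrange basis polynomials:
L_0(t) = t(t - 2)(t - 4) / [-48] = -(1/48)t^3 + (1/8)t^2 - (1/6)t
L_1(t) = (t + 2)(t - 2)(t - 4) / [16] = (1/16)t^3 - (1/4)t^2 - (1/4)t + 1
L_2(t) = (t + 2)t(t - 4) / [-16] = -(1/16)t^3 + (1/8)t^2 + (1/2)t
L_3(t) = (t + 2)t(t - 2) / [48] = (1/48)t^3 - (1/12)t
P(t) = 0·L_0 + (-2)·L_1 + (-6)·L_2 + (-6)·L_3
  0·L_0(t) = 0
  (-2)·L_1(t) = -(1/8)t^3 + (1/2)t^2 + (1/2)t - 2
  (-6)·L_2(t) = (3/8)t^3 - (3/4)t^2 - 3t
  (-6)·L_3(t) = -(1/8)t^3 + (1/2)t
Adding term by term: (1/8)t^3 - (1/4)t^2 - 2t - 2

P(t) = (1/8)t^3 - (1/4)t^2 - 2t - 2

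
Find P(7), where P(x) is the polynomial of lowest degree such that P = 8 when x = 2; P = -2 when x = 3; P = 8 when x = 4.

158

L_0(7) = (4)·(3)/[(-1)·(-2)] = 6
L_1(7) = (5)·(3)/[(1)·(-1)] = -15
L_2(7) = (5)·(4)/[(2)·(1)] = 10
Sum: 8·(6) + (-2)·(-15) + 8·(10) = 158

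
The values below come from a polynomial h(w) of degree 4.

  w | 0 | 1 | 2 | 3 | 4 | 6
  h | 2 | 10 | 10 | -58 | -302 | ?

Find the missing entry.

The 5 known values determine h uniquely (degree ≤ 4).
Evaluate each Lagrange basis at w = 6:
L_0(6) = (5)·(4)·(3)·(2)/[(-1)·(-2)·(-3)·(-4)] = 5
L_1(6) = (6)·(4)·(3)·(2)/[(1)·(-1)·(-2)·(-3)] = -24
L_2(6) = (6)·(5)·(3)·(2)/[(2)·(1)·(-1)·(-2)] = 45
L_3(6) = (6)·(5)·(4)·(2)/[(3)·(2)·(1)·(-1)] = -40
L_4(6) = (6)·(5)·(4)·(3)/[(4)·(3)·(2)·(1)] = 15
Sum: 2·(5) + 10·(-24) + 10·(45) + (-58)·(-40) + (-302)·(15) = -1990

-1990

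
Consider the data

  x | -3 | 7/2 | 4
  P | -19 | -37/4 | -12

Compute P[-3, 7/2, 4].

P[-3,7/2] = (-37/4 - (-19)) / (7/2 - (-3)) = 3/2
P[7/2,4] = (-12 - (-37/4)) / (4 - 7/2) = -11/2
P[-3,7/2,4] = (-11/2 - 3/2) / (4 - (-3)) = -1

-1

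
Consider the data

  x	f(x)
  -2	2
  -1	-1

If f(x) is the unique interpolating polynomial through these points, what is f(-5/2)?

7/2

Evaluate each Lagrange basis at x = -5/2:
L_0(-5/2) = (-3/2)/[(-1)] = 3/2
L_1(-5/2) = (-1/2)/[(1)] = -1/2
Sum: 2·(3/2) + (-1)·(-1/2) = 7/2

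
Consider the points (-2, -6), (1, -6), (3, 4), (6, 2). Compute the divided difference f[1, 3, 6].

-17/15

f[1,3] = (4 - (-6)) / (3 - 1) = 5
f[3,6] = (2 - 4) / (6 - 3) = -2/3
f[1,3,6] = (-2/3 - 5) / (6 - 1) = -17/15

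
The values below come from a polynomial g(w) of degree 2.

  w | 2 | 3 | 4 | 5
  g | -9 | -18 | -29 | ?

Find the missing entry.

-42

The 3 known values determine g uniquely (degree ≤ 2).
Evaluate each Lagrange basis at w = 5:
L_0(5) = (2)·(1)/[(-1)·(-2)] = 1
L_1(5) = (3)·(1)/[(1)·(-1)] = -3
L_2(5) = (3)·(2)/[(2)·(1)] = 3
Sum: (-9)·(1) + (-18)·(-3) + (-29)·(3) = -42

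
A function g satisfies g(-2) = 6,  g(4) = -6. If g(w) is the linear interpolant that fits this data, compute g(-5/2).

Evaluate each Lagrange basis at w = -5/2:
L_0(-5/2) = (-13/2)/[(-6)] = 13/12
L_1(-5/2) = (-1/2)/[(6)] = -1/12
Sum: 6·(13/12) + (-6)·(-1/12) = 7

7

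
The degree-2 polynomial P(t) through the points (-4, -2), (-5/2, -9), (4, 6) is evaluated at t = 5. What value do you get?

193/13

Using Newton's divided-difference form:
P[-4,-5/2] = (-9 - (-2)) / (-5/2 - (-4)) = -14/3
P[-5/2,4] = (6 - (-9)) / (4 - (-5/2)) = 30/13
P[-4,-5/2,4] = (30/13 - (-14/3)) / (4 - (-4)) = 34/39
P(5) = -2 + (-14/3)·(9) + (34/39)·(9)·(15/2) = 193/13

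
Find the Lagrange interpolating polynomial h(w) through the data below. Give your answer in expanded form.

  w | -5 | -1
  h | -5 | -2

h(w) = (3/4)w - 5/4

Build the Lagrange basis polynomials:
L_0(w) = (w + 1) / [-4] = -(1/4)w - 1/4
L_1(w) = (w + 5) / [4] = (1/4)w + 5/4
h(w) = (-5)·L_0 + (-2)·L_1
  (-5)·L_0(w) = (5/4)w + 5/4
  (-2)·L_1(w) = -(1/2)w - 5/2
Adding term by term: (3/4)w - 5/4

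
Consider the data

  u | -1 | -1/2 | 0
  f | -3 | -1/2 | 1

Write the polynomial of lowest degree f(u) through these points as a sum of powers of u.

Build the Lagrange basis polynomials:
L_0(u) = (u + 1/2)u / [1/2] = 2u^2 + u
L_1(u) = (u + 1)u / [-1/4] = -4u^2 - 4u
L_2(u) = (u + 1)(u + 1/2) / [1/2] = 2u^2 + 3u + 1
f(u) = (-3)·L_0 + (-1/2)·L_1 + 1·L_2
  (-3)·L_0(u) = -6u^2 - 3u
  (-1/2)·L_1(u) = 2u^2 + 2u
  1·L_2(u) = 2u^2 + 3u + 1
Adding term by term: -2u^2 + 2u + 1

f(u) = -2u^2 + 2u + 1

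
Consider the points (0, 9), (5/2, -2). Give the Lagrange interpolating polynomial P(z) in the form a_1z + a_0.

P(z) = -(22/5)z + 9

Build the Lagrange basis polynomials:
L_0(z) = (z - 5/2) / [-5/2] = -(2/5)z + 1
L_1(z) = z / [5/2] = (2/5)z
P(z) = 9·L_0 + (-2)·L_1
  9·L_0(z) = -(18/5)z + 9
  (-2)·L_1(z) = -(4/5)z
Adding term by term: -(22/5)z + 9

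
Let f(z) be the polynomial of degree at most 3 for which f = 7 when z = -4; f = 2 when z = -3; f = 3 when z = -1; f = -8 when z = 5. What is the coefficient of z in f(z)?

241/72

Build the Lagrange basis polynomials:
L_0(z) = (z + 3)(z + 1)(z - 5) / [-27] = -(1/27)z^3 + (1/27)z^2 + (17/27)z + 5/9
L_1(z) = (z + 4)(z + 1)(z - 5) / [16] = (1/16)z^3 - (21/16)z - 5/4
L_2(z) = (z + 4)(z + 3)(z - 5) / [-36] = -(1/36)z^3 - (1/18)z^2 + (23/36)z + 5/3
L_3(z) = (z + 4)(z + 3)(z + 1) / [432] = (1/432)z^3 + (1/54)z^2 + (19/432)z + 1/36
f(z) = 7·L_0 + 2·L_1 + 3·L_2 + (-8)·L_3
Only the coefficient of z is needed; take it from each L_i and combine:
7·(17/27) + 2·(-21/16) + 3·(23/36) + (-8)·(19/432) = 241/72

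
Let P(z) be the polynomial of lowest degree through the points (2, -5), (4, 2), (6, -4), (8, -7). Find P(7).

Using Newton's divided-difference form:
P[2,4] = (2 - (-5)) / (4 - 2) = 7/2
P[4,6] = (-4 - 2) / (6 - 4) = -3
P[6,8] = (-7 - (-4)) / (8 - 6) = -3/2
P[2,4,6] = (-3 - 7/2) / (6 - 2) = -13/8
P[4,6,8] = (-3/2 - (-3)) / (8 - 4) = 3/8
P[2,4,6,8] = (3/8 - (-13/8)) / (8 - 2) = 1/3
P(7) = -5 + (7/2)·(5) + (-13/8)·(5)·(3) + (1/3)·(5)·(3)·(1) = -55/8

-55/8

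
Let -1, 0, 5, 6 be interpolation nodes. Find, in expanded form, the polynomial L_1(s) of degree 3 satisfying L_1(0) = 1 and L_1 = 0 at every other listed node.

L_1(s) = (1/30)s^3 - (1/3)s^2 + (19/30)s + 1

L_1(s) = (s + 1)(s - 5)(s - 6) / [(1)·(-5)·(-6)]
       = (s^3 - 10s^2 + 19s + 30) / (30)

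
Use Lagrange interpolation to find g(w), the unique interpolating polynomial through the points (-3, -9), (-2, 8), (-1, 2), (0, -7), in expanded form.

g(w) = (10/3)w^3 + (17/2)w^2 - (23/6)w - 7

L_0(w) = (w + 2)(w + 1)w / [-6] = -(1/6)w^3 - (1/2)w^2 - (1/3)w
L_1(w) = (w + 3)(w + 1)w / [2] = (1/2)w^3 + 2w^2 + (3/2)w
L_2(w) = (w + 3)(w + 2)w / [-2] = -(1/2)w^3 - (5/2)w^2 - 3w
L_3(w) = (w + 3)(w + 2)(w + 1) / [6] = (1/6)w^3 + w^2 + (11/6)w + 1
g(w) = (-9)·L_0 + 8·L_1 + 2·L_2 + (-7)·L_3
  (-9)·L_0(w) = (3/2)w^3 + (9/2)w^2 + 3w
  8·L_1(w) = 4w^3 + 16w^2 + 12w
  2·L_2(w) = -w^3 - 5w^2 - 6w
  (-7)·L_3(w) = -(7/6)w^3 - 7w^2 - (77/6)w - 7
Adding term by term: (10/3)w^3 + (17/2)w^2 - (23/6)w - 7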